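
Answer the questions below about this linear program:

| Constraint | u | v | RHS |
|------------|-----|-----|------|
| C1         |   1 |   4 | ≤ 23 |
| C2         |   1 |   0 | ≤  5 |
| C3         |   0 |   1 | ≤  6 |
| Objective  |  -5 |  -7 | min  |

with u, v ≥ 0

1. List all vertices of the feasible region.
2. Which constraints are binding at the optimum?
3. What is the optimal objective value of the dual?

1. (0, 0), (5, 0), (5, 4.5), (0, 5.75)
2. C1, C2
3. -56.5 (by strong duality, equal to the primal optimum)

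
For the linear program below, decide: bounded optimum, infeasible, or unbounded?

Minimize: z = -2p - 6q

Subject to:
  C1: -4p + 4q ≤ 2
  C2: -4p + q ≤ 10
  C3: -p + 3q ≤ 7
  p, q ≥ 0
Feasible point: (0, 0) satisfies every constraint, so the LP is feasible.
Direction d = (1, 0): for each constraint row a, a·d ≤ 0 —
  (-4)(1) + (4)(0) = -4 ≤ 0
  (-4)(1) + (1)(0) = -4 ≤ 0
  (-1)(1) + (3)(0) = -1 ≤ 0
and d ≥ 0, so (0, 0) + t·d stays feasible for every t ≥ 0. Along this ray z = -2p - 6q changes by -2 per unit t, so z → −∞.

Unbounded — the objective can decrease without bound over the feasible region.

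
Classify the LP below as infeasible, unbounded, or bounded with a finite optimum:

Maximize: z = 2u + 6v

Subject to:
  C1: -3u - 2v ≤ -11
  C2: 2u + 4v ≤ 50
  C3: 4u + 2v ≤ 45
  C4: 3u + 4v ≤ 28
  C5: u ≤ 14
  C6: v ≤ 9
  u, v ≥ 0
The point (0, 7) satisfies every constraint, so the LP is feasible; the constraints give u ≤ 14 and v ≤ 9, which with u, v ≥ 0 keep the feasible region inside a bounded box. A feasible, bounded LP attains a finite optimum at a vertex.

The LP has an optimal solution: (0, 7) with z = 42.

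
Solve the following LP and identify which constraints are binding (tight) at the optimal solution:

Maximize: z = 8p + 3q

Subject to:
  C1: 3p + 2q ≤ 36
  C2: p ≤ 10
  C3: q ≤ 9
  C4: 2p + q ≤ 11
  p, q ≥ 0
Optimal: p = 5.5, q = 0
Slack at optimum:
  C1: slack = 19.5
  C2: slack = 4.5
  C3: slack = 9
  C4: slack = 0 (binding)
  p ≥ 0: p = 5.5
  q ≥ 0: q = 0 (binding)
Binding constraints: C4, q ≥ 0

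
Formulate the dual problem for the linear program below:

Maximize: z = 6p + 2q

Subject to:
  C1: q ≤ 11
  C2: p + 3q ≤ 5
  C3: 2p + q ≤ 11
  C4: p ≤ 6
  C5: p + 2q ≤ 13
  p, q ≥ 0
Minimize: z = 11y1 + 5y2 + 11y3 + 6y4 + 13y5

Subject to:
  C1: -y2 - 2y3 - y4 - y5 ≤ -6
  C2: -y1 - 3y2 - y3 - 2y5 ≤ -2
  y1, y2, y3, y4, y5 ≥ 0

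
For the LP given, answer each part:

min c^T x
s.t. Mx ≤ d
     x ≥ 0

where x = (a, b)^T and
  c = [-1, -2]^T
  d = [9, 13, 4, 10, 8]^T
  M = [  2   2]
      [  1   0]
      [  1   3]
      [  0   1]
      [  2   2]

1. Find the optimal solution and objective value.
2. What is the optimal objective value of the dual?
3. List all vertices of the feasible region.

1. a = 4, b = 0, z = -4
2. -4 (by strong duality, equal to the primal optimum)
3. (0, 0), (4, 0), (0, 1.333)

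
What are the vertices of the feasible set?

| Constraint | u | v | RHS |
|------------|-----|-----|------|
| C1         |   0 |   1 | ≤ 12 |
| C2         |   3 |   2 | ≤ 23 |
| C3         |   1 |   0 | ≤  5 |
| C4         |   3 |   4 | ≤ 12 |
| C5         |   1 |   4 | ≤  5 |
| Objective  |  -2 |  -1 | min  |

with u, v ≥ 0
Each vertex is the intersection of two constraint boundaries that also satisfies all remaining constraints:
  u = 0 and v = 0 → (0, 0)
  3u + 4v = 12 and v = 0 → (4, 0)
  3u + 4v = 12 and u + 4v = 5 → (3.5, 0.375)
  u + 4v = 5 and u = 0 → (0, 1.25)

Vertices: (0, 0), (4, 0), (3.5, 0.375), (0, 1.25)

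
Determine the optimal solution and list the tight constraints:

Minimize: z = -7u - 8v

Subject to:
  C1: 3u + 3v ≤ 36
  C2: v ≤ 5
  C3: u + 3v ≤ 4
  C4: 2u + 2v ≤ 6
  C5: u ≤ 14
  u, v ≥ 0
Optimal: u = 2.5, v = 0.5
Slack at optimum:
  C1: slack = 27
  C2: slack = 4.5
  C3: slack = 0 (binding)
  C4: slack = 0 (binding)
  C5: slack = 11.5
  u ≥ 0: u = 2.5
  v ≥ 0: v = 0.5
Binding constraints: C3, C4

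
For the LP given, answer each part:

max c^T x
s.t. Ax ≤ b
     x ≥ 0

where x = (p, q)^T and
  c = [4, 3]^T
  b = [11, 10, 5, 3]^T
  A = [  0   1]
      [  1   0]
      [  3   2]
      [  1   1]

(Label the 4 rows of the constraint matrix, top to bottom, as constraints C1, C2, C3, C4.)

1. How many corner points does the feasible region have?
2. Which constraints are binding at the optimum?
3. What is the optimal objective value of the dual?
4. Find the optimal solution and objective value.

1. 3
2. C3, p ≥ 0
3. 7.5 (by strong duality, equal to the primal optimum)
4. p = 0, q = 2.5, z = 7.5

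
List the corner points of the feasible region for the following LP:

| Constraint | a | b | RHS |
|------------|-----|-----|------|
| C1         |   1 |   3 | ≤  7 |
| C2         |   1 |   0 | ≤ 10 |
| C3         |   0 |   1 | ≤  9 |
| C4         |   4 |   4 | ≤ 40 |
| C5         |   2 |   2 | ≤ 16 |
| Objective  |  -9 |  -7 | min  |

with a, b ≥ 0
Each vertex is the intersection of two constraint boundaries that also satisfies all remaining constraints:
  a = 0 and b = 0 → (0, 0)
  a + 3b = 7 and b = 0 → (7, 0)
  a + 3b = 7 and a = 0 → (0, 2.333)

Vertices: (0, 0), (7, 0), (0, 2.333)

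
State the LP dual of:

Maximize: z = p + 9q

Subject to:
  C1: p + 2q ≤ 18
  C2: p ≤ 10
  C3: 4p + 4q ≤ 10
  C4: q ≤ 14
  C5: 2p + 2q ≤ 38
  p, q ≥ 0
Minimize: z = 18y1 + 10y2 + 10y3 + 14y4 + 38y5

Subject to:
  C1: -y1 - y2 - 4y3 - 2y5 ≤ -1
  C2: -2y1 - 4y3 - y4 - 2y5 ≤ -9
  y1, y2, y3, y4, y5 ≥ 0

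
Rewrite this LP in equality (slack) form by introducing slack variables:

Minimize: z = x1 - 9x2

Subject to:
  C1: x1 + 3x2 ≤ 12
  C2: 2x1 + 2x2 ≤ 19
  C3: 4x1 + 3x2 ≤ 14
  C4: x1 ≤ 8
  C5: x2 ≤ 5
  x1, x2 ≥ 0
min z = x1 - 9x2

s.t.
  x1 + 3x2 + s1 = 12
  2x1 + 2x2 + s2 = 19
  4x1 + 3x2 + s3 = 14
  x1 + s4 = 8
  x2 + s5 = 5
  x1, x2, s1, s2, s3, s4, s5 ≥ 0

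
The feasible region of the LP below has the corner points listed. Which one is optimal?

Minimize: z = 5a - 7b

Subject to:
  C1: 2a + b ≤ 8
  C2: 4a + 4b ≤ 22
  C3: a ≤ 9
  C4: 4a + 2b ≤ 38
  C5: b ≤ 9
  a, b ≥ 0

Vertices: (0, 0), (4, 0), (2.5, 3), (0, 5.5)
Evaluating z = 5a - 7b at each vertex:
  (0, 0): z = 0
  (4, 0): z = 20
  (2.5, 3): z = -8.5
  (0, 5.5): z = -38.5

The smallest value is z = -38.5, attained at (0, 5.5).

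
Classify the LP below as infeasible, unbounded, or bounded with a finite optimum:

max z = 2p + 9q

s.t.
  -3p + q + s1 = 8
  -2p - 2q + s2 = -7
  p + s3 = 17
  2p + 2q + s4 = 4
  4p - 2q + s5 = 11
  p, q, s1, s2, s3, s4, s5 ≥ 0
The row 2p + 2q + s4 = 4 with s4 ≥ 0 requires 2p + 2q ≤ 4, while the row -2p - 2q + s2 = -7 with s2 ≥ 0 is equivalent to 2p + 2q ≥ 7. Together they would need 7 ≤ 2p + 2q ≤ 4, which is impossible since 7 > 4. No point satisfies all constraints.

Infeasible — the constraint set is empty.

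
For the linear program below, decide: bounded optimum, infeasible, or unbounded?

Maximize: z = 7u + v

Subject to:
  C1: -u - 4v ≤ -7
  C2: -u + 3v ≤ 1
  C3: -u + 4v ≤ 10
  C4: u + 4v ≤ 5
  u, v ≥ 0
C4 requires u + 4v ≤ 5, while C1 (-u - 4v ≤ -7) is equivalent to u + 4v ≥ 7. Together they would need 7 ≤ u + 4v ≤ 5, which is impossible since 7 > 5. No point satisfies all constraints.

The feasible region is empty; the LP is infeasible.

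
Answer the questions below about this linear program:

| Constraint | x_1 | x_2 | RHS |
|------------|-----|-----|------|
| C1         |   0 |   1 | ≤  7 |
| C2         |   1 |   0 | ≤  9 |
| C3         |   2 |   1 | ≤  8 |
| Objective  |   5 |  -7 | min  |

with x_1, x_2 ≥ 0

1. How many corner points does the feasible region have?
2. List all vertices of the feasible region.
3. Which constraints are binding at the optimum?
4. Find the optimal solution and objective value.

1. 4
2. (0, 0), (4, 0), (0.5, 7), (0, 7)
3. C1, x_1 ≥ 0
4. x_1 = 0, x_2 = 7, z = -49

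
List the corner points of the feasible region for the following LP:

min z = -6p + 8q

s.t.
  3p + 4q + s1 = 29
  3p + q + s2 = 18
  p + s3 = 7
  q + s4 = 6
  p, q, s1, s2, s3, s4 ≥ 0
Each vertex is the intersection of two constraint boundaries that also satisfies all remaining constraints:
  p = 0 and q = 0 → (0, 0)
  3p + q = 18 and q = 0 → (6, 0)
  3p + 4q = 29 and 3p + q = 18 → (4.778, 3.667)
  3p + 4q = 29 and q = 6 → (1.667, 6)
  q = 6 and p = 0 → (0, 6)

Vertices: (0, 0), (6, 0), (4.778, 3.667), (1.667, 6), (0, 6)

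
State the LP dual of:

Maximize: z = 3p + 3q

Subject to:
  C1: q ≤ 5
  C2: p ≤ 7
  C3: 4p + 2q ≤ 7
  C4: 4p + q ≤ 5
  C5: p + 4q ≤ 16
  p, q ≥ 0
Minimize: z = 5y1 + 7y2 + 7y3 + 5y4 + 16y5

Subject to:
  C1: -y2 - 4y3 - 4y4 - y5 ≤ -3
  C2: -y1 - 2y3 - y4 - 4y5 ≤ -3
  y1, y2, y3, y4, y5 ≥ 0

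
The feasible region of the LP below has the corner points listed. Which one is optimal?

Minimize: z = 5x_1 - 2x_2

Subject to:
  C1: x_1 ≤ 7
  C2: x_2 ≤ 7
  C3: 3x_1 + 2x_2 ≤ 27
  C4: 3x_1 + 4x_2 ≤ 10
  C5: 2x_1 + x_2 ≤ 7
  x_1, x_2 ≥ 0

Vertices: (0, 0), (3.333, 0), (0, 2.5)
Evaluating z = 5x_1 - 2x_2 at each vertex:
  (0, 0): z = 0
  (3.333, 0): z = 16.67
  (0, 2.5): z = -5

The smallest value is z = -5, attained at (0, 2.5).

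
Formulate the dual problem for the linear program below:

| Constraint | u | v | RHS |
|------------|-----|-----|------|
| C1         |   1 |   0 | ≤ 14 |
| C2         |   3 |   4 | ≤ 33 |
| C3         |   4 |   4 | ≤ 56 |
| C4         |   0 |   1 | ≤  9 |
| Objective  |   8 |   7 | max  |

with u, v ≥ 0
Minimize: z = 14y1 + 33y2 + 56y3 + 9y4

Subject to:
  C1: -y1 - 3y2 - 4y3 ≤ -8
  C2: -4y2 - 4y3 - y4 ≤ -7
  y1, y2, y3, y4 ≥ 0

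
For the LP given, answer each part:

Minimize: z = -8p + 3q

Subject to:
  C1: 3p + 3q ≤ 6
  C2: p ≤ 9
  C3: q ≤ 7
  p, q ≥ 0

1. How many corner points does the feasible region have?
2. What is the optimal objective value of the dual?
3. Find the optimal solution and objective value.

1. 3
2. -16 (by strong duality, equal to the primal optimum)
3. p = 2, q = 0, z = -16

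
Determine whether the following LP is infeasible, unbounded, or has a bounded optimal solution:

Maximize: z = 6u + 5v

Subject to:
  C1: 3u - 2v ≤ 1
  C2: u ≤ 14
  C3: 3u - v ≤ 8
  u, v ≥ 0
Feasible point: (0, 0) satisfies every constraint, so the LP is feasible.
Direction d = (0, 1): for each constraint row a, a·d ≤ 0 —
  (3)(0) + (-2)(1) = -2 ≤ 0
  (1)(0) + (0)(1) = 0 ≤ 0
  (3)(0) + (-1)(1) = -1 ≤ 0
and d ≥ 0, so (0, 0) + t·d stays feasible for every t ≥ 0. Along this ray z = 6u + 5v changes by 5 per unit t, so z → +∞.

Unbounded: there is a feasible ray along which z → +∞.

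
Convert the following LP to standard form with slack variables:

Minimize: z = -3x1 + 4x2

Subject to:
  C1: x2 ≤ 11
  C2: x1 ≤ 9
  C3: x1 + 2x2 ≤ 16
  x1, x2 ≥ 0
min z = -3x1 + 4x2

s.t.
  x2 + s1 = 11
  x1 + s2 = 9
  x1 + 2x2 + s3 = 16
  x1, x2, s1, s2, s3 ≥ 0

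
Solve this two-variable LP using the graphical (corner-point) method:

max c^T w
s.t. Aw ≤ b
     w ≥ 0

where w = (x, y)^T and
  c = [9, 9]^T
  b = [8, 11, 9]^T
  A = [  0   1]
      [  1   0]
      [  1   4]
x = 9, y = 0, z = 81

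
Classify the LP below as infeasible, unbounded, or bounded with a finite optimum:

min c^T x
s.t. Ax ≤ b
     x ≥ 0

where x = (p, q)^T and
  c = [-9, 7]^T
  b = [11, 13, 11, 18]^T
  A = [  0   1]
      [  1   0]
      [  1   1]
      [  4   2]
The point (4.5, 0) satisfies every constraint, so the LP is feasible; the constraints give p ≤ 13 and q ≤ 11, which with p, q ≥ 0 keep the feasible region inside a bounded box. A feasible, bounded LP attains a finite optimum at a vertex.

The LP has an optimal solution: (4.5, 0) with z = -40.5.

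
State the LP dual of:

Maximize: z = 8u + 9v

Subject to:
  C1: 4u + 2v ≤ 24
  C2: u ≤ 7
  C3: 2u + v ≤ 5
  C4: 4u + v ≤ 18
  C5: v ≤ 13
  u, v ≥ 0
Minimize: z = 24y1 + 7y2 + 5y3 + 18y4 + 13y5

Subject to:
  C1: -4y1 - y2 - 2y3 - 4y4 ≤ -8
  C2: -2y1 - y3 - y4 - y5 ≤ -9
  y1, y2, y3, y4, y5 ≥ 0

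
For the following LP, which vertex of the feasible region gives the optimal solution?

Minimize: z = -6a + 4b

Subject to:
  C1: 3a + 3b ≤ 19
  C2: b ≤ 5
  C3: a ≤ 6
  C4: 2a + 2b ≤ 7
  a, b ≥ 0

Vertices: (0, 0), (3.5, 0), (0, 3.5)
(3.5, 0) with z = -21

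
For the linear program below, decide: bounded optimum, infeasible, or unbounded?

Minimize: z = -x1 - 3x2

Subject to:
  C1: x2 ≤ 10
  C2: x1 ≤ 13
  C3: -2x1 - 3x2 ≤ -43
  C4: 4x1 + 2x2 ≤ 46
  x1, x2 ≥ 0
The point (6.5, 10) satisfies every constraint, so the LP is feasible; the constraints give x1 ≤ 13 and x2 ≤ 10, which with x1, x2 ≥ 0 keep the feasible region inside a bounded box. A feasible, bounded LP attains a finite optimum at a vertex.

Feasible with finite optimum z* = -36.5 at (6.5, 10).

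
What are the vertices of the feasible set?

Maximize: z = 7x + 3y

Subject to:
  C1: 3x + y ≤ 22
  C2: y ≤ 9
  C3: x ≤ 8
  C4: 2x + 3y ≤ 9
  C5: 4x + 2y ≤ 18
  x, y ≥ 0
Each vertex is the intersection of two constraint boundaries that also satisfies all remaining constraints:
  x = 0 and y = 0 → (0, 0)
  2x + 3y = 9 and 4x + 2y = 18 → (4.5, 0)
  2x + 3y = 9 and x = 0 → (0, 3)

Vertices: (0, 0), (4.5, 0), (0, 3)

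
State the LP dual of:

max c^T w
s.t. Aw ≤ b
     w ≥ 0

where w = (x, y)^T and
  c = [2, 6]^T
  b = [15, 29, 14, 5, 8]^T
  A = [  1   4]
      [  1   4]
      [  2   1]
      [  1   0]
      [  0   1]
Minimize: z = 15y1 + 29y2 + 14y3 + 5y4 + 8y5

Subject to:
  C1: -y1 - y2 - 2y3 - y4 ≤ -2
  C2: -4y1 - 4y2 - y3 - y5 ≤ -6
  y1, y2, y3, y4, y5 ≥ 0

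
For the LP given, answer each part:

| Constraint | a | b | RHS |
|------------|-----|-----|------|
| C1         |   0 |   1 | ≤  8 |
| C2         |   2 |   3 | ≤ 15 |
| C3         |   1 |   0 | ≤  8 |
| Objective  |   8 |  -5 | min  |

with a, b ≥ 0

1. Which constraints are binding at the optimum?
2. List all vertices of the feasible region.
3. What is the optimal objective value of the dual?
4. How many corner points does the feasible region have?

1. C2, a ≥ 0
2. (0, 0), (7.5, 0), (0, 5)
3. -25 (by strong duality, equal to the primal optimum)
4. 3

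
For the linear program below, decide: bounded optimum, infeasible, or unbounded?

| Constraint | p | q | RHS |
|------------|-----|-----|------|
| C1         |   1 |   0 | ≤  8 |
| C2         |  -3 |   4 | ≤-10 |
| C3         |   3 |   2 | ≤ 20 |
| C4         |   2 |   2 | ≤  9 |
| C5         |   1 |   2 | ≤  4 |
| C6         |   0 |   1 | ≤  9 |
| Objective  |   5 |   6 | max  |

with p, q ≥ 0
The point (4, 0) satisfies every constraint, so the LP is feasible; the constraints give p ≤ 8 and q ≤ 9, which with p, q ≥ 0 keep the feasible region inside a bounded box. A feasible, bounded LP attains a finite optimum at a vertex.

Evaluating z = 5p + 6q at each vertex:
  (3.333, 0): z = 16.67
  (4, 0): z = 20
  (3.6, 0.2): z = 19.2

Feasible with finite optimum z* = 20 at (4, 0).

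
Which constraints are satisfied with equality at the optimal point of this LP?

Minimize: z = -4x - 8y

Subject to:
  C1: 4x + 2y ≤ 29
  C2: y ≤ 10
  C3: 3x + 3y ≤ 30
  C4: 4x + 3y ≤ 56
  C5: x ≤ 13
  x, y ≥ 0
Optimal: x = 0, y = 10
Slack at optimum:
  C1: slack = 9
  C2: slack = 0 (binding)
  C3: slack = 0 (binding)
  C4: slack = 26
  C5: slack = 13
  x ≥ 0: x = 0 (binding)
  y ≥ 0: y = 10
Binding constraints: C2, C3, x ≥ 0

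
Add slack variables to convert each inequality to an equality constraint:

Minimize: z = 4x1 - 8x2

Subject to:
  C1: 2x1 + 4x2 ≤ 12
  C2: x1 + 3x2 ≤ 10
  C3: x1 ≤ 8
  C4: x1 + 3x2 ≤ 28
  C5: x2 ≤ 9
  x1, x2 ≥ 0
min z = 4x1 - 8x2

s.t.
  2x1 + 4x2 + s1 = 12
  x1 + 3x2 + s2 = 10
  x1 + s3 = 8
  x1 + 3x2 + s4 = 28
  x2 + s5 = 9
  x1, x2, s1, s2, s3, s4, s5 ≥ 0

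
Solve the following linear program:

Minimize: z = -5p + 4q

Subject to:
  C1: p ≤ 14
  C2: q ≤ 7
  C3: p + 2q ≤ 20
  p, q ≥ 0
Each vertex is the intersection of two constraint boundaries that also satisfies all remaining constraints:
  p = 0 and q = 0 → (0, 0)
  p = 14 and q = 0 → (14, 0)
  p = 14 and p + 2q = 20 → (14, 3)
  q = 7 and p + 2q = 20 → (6, 7)
  q = 7 and p = 0 → (0, 7)

Evaluating z = -5p + 4q at each vertex:
  (0, 0): z = 0
  (14, 0): z = -70
  (14, 3): z = -58
  (6, 7): z = -2
  (0, 7): z = 28

The minimum is at (14, 0) with z = -70.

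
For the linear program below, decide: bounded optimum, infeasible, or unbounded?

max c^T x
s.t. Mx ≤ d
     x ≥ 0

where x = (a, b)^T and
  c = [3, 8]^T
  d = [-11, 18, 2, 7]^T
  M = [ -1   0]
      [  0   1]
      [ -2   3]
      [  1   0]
One constraint requires a ≤ 7, while the constraint -a ≤ -11 is equivalent to a ≥ 11. Together they would need 11 ≤ a ≤ 7, which is impossible since 11 > 7. No point satisfies all constraints.

Infeasible: no point satisfies all constraints simultaneously.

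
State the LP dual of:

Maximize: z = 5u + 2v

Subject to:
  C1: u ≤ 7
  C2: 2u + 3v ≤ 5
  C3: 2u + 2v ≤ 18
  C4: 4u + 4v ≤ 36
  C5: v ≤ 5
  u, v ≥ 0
Minimize: z = 7y1 + 5y2 + 18y3 + 36y4 + 5y5

Subject to:
  C1: -y1 - 2y2 - 2y3 - 4y4 ≤ -5
  C2: -3y2 - 2y3 - 4y4 - y5 ≤ -2
  y1, y2, y3, y4, y5 ≥ 0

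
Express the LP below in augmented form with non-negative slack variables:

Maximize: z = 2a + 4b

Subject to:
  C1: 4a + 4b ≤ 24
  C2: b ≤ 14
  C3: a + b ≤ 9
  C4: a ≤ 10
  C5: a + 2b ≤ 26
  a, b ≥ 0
max z = 2a + 4b

s.t.
  4a + 4b + s1 = 24
  b + s2 = 14
  a + b + s3 = 9
  a + s4 = 10
  a + 2b + s5 = 26
  a, b, s1, s2, s3, s4, s5 ≥ 0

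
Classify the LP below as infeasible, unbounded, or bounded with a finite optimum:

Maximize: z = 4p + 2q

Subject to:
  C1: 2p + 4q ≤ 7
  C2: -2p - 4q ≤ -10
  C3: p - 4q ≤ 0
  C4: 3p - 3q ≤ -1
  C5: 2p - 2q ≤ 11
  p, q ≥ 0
C1 requires 2p + 4q ≤ 7, while C2 (-2p - 4q ≤ -10) is equivalent to 2p + 4q ≥ 10. Together they would need 10 ≤ 2p + 4q ≤ 7, which is impossible since 10 > 7. No point satisfies all constraints.

The feasible region is empty; the LP is infeasible.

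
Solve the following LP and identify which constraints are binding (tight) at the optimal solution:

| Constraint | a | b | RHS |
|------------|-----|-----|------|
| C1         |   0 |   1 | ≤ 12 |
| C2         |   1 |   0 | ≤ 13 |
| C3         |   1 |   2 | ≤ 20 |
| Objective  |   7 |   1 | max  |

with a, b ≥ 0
Optimal: a = 13, b = 3.5
Binding: C2, C3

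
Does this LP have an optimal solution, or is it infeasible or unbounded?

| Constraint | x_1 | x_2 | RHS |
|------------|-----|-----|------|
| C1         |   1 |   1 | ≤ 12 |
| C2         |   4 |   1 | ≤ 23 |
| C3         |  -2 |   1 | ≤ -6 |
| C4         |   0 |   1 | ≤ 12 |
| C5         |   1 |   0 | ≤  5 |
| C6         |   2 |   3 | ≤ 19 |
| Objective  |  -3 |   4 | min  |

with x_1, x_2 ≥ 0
The point (5, 0) satisfies every constraint, so the LP is feasible; the constraints give x_1 ≤ 5 and x_2 ≤ 12, which with x_1, x_2 ≥ 0 keep the feasible region inside a bounded box. A feasible, bounded LP attains a finite optimum at a vertex.

Feasible with finite optimum z* = -15 at (5, 0).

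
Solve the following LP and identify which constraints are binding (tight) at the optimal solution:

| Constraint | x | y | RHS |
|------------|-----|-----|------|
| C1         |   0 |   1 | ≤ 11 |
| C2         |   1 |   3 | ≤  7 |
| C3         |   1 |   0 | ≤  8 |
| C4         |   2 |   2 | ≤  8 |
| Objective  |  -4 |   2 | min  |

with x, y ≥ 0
Optimal: x = 4, y = 0
Slack at optimum:
  C1: slack = 11
  C2: slack = 3
  C3: slack = 4
  C4: slack = 0 (binding)
  x ≥ 0: x = 4
  y ≥ 0: y = 0 (binding)
Binding constraints: C4, y ≥ 0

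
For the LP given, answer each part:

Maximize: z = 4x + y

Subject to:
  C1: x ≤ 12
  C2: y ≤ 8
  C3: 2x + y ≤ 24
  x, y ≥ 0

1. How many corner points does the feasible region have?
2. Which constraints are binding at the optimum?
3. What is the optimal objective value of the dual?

1. 4
2. C1, C3, y ≥ 0
3. 48 (by strong duality, equal to the primal optimum)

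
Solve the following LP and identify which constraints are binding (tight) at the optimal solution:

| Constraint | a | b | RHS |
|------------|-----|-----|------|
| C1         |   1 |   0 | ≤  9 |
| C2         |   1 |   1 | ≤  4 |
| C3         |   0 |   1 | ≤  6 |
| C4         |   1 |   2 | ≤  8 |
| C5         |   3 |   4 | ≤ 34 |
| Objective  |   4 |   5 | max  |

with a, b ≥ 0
Optimal: a = 0, b = 4
Slack at optimum:
  C1: slack = 9
  C2: slack = 0 (binding)
  C3: slack = 2
  C4: slack = 0 (binding)
  C5: slack = 18
  a ≥ 0: a = 0 (binding)
  b ≥ 0: b = 4
Binding constraints: C2, C4, a ≥ 0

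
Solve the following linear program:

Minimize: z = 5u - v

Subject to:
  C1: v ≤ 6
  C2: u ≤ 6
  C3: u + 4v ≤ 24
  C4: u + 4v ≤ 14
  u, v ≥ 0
Each vertex is the intersection of two constraint boundaries that also satisfies all remaining constraints:
  u = 0 and v = 0 → (0, 0)
  u = 6 and v = 0 → (6, 0)
  u = 6 and u + 4v = 14 → (6, 2)
  u + 4v = 14 and u = 0 → (0, 3.5)

Evaluating z = 5u - v at each vertex:
  (0, 0): z = 0
  (6, 0): z = 30
  (6, 2): z = 28
  (0, 3.5): z = -3.5

The minimum is at (0, 3.5) with z = -3.5.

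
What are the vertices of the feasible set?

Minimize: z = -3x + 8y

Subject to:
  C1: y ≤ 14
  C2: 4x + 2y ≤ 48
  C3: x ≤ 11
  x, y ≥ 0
Each vertex is the intersection of two constraint boundaries that also satisfies all remaining constraints:
  x = 0 and y = 0 → (0, 0)
  x = 11 and y = 0 → (11, 0)
  4x + 2y = 48 and x = 11 → (11, 2)
  y = 14 and 4x + 2y = 48 → (5, 14)
  y = 14 and x = 0 → (0, 14)

Vertices: (0, 0), (11, 0), (11, 2), (5, 14), (0, 14)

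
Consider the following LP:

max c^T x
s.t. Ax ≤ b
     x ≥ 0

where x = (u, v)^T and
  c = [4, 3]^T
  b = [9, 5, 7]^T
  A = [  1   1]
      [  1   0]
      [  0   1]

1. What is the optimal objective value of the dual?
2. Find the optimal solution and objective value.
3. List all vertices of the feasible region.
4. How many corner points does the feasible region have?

1. 32 (by strong duality, equal to the primal optimum)
2. u = 5, v = 4, z = 32
3. (0, 0), (5, 0), (5, 4), (2, 7), (0, 7)
4. 5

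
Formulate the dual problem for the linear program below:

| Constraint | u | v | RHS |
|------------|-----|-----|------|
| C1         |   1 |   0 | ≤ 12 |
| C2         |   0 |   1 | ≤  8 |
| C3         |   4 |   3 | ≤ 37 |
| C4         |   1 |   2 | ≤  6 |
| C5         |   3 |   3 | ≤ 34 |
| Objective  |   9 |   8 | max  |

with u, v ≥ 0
Minimize: z = 12y1 + 8y2 + 37y3 + 6y4 + 34y5

Subject to:
  C1: -y1 - 4y3 - y4 - 3y5 ≤ -9
  C2: -y2 - 3y3 - 2y4 - 3y5 ≤ -8
  y1, y2, y3, y4, y5 ≥ 0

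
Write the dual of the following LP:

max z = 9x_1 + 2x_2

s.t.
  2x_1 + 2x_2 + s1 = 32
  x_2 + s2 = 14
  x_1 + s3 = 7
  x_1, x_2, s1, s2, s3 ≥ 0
Minimize: z = 32y1 + 14y2 + 7y3

Subject to:
  C1: -2y1 - y3 ≤ -9
  C2: -2y1 - y2 ≤ -2
  y1, y2, y3 ≥ 0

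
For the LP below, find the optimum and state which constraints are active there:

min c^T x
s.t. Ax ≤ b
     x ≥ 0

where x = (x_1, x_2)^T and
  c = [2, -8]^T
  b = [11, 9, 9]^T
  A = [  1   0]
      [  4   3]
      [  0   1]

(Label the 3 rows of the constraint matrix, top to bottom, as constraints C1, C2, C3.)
Optimal: x_1 = 0, x_2 = 3
Slack at optimum:
  C1: slack = 11
  C2: slack = 0 (binding)
  C3: slack = 6
  x_1 ≥ 0: x_1 = 0 (binding)
  x_2 ≥ 0: x_2 = 3
Binding constraints: C2, x_1 ≥ 0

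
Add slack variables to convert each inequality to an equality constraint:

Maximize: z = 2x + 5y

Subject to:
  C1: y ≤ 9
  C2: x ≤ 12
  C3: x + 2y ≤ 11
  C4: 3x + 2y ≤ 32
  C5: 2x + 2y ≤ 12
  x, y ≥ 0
max z = 2x + 5y

s.t.
  y + s1 = 9
  x + s2 = 12
  x + 2y + s3 = 11
  3x + 2y + s4 = 32
  2x + 2y + s5 = 12
  x, y, s1, s2, s3, s4, s5 ≥ 0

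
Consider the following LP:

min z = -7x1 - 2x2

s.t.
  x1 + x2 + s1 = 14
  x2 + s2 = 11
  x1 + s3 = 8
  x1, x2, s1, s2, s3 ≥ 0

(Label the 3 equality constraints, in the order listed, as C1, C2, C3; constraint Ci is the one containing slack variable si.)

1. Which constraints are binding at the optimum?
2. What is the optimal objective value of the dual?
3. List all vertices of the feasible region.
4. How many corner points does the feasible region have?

1. C1, C3
2. -68 (by strong duality, equal to the primal optimum)
3. (0, 0), (8, 0), (8, 6), (3, 11), (0, 11)
4. 5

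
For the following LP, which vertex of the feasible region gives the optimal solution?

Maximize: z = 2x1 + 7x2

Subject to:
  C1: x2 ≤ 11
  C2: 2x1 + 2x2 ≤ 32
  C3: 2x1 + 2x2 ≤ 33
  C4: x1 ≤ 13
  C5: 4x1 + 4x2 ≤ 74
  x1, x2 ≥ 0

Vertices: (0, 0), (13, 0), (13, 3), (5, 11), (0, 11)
Evaluating z = 2x1 + 7x2 at each vertex:
  (0, 0): z = 0
  (13, 0): z = 26
  (13, 3): z = 47
  (5, 11): z = 87
  (0, 11): z = 77

The largest value is z = 87, attained at (5, 11).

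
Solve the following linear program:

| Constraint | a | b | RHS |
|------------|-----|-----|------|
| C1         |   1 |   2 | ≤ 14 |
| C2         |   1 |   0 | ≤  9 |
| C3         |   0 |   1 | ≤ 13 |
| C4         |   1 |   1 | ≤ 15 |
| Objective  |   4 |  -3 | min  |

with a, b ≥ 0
Each vertex is the intersection of two constraint boundaries that also satisfies all remaining constraints:
  a = 0 and b = 0 → (0, 0)
  a = 9 and b = 0 → (9, 0)
  a + 2b = 14 and a = 9 → (9, 2.5)
  a + 2b = 14 and a = 0 → (0, 7)

Evaluating z = 4a - 3b at each vertex:
  (0, 0): z = 0
  (9, 0): z = 36
  (9, 2.5): z = 28.5
  (0, 7): z = -21

The minimum is at (0, 7) with z = -21.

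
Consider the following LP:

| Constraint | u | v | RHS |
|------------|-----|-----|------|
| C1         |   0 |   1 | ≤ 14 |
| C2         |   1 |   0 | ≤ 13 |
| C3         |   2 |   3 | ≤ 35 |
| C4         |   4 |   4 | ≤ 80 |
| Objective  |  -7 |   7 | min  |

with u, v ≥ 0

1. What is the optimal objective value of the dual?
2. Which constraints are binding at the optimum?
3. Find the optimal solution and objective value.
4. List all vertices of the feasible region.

1. -91 (by strong duality, equal to the primal optimum)
2. C2, v ≥ 0
3. u = 13, v = 0, z = -91
4. (0, 0), (13, 0), (13, 3), (0, 11.67)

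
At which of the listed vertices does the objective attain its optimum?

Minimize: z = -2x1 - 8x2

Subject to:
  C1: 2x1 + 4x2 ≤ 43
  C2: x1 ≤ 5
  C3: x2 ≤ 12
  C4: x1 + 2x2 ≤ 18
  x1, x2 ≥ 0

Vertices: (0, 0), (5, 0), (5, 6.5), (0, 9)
Evaluating z = -2x1 - 8x2 at each vertex:
  (0, 0): z = 0
  (5, 0): z = -10
  (5, 6.5): z = -62
  (0, 9): z = -72

The smallest value is z = -72, attained at (0, 9).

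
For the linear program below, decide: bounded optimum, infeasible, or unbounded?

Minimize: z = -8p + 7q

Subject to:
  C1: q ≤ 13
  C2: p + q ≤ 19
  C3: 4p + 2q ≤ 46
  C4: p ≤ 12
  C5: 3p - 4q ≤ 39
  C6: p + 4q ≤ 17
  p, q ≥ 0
The point (11.5, 0) satisfies every constraint, so the LP is feasible; the constraints give p ≤ 12 and q ≤ 13, which with p, q ≥ 0 keep the feasible region inside a bounded box. A feasible, bounded LP attains a finite optimum at a vertex.

Feasible with finite optimum z* = -92 at (11.5, 0).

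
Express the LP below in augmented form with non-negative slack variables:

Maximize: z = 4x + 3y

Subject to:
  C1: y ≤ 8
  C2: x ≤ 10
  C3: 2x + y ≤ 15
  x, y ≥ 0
max z = 4x + 3y

s.t.
  y + s1 = 8
  x + s2 = 10
  2x + y + s3 = 15
  x, y, s1, s2, s3 ≥ 0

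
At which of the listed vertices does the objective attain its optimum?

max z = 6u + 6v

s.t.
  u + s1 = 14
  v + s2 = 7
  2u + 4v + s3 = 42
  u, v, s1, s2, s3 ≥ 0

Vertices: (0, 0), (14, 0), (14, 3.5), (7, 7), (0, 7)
Evaluating z = 6u + 6v at each vertex:
  (0, 0): z = 0
  (14, 0): z = 84
  (14, 3.5): z = 105
  (7, 7): z = 84
  (0, 7): z = 42

The largest value is z = 105, attained at (14, 3.5).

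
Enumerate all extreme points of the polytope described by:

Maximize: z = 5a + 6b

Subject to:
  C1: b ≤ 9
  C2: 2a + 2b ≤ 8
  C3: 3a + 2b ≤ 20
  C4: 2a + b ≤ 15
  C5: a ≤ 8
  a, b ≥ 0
Each vertex is the intersection of two constraint boundaries that also satisfies all remaining constraints:
  a = 0 and b = 0 → (0, 0)
  2a + 2b = 8 and b = 0 → (4, 0)
  2a + 2b = 8 and a = 0 → (0, 4)

Vertices: (0, 0), (4, 0), (0, 4)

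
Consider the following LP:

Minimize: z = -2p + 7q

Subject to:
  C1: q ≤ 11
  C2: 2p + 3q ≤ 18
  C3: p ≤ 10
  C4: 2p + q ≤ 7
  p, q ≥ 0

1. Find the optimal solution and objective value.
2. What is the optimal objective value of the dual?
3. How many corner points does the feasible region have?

1. p = 3.5, q = 0, z = -7
2. -7 (by strong duality, equal to the primal optimum)
3. 4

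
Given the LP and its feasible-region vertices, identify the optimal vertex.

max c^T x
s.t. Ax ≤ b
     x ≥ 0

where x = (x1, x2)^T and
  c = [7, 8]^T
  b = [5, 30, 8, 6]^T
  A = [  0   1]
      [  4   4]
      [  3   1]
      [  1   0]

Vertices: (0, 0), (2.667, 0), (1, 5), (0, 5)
(1, 5) with z = 47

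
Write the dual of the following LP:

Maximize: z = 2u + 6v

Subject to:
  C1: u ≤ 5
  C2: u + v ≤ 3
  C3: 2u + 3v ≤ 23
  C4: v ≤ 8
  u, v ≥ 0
Minimize: z = 5y1 + 3y2 + 23y3 + 8y4

Subject to:
  C1: -y1 - y2 - 2y3 ≤ -2
  C2: -y2 - 3y3 - y4 ≤ -6
  y1, y2, y3, y4 ≥ 0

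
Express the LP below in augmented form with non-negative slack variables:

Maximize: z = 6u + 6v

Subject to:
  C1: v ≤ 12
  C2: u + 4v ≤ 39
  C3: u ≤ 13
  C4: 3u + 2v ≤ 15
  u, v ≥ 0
max z = 6u + 6v

s.t.
  v + s1 = 12
  u + 4v + s2 = 39
  u + s3 = 13
  3u + 2v + s4 = 15
  u, v, s1, s2, s3, s4 ≥ 0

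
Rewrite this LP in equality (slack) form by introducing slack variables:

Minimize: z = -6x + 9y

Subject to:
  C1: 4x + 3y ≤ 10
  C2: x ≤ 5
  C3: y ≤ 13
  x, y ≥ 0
min z = -6x + 9y

s.t.
  4x + 3y + s1 = 10
  x + s2 = 5
  y + s3 = 13
  x, y, s1, s2, s3 ≥ 0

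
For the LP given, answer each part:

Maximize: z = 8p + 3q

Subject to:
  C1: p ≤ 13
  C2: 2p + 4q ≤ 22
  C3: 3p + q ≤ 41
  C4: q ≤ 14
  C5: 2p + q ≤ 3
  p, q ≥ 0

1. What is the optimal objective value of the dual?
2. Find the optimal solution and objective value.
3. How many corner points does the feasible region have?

1. 12 (by strong duality, equal to the primal optimum)
2. p = 1.5, q = 0, z = 12
3. 3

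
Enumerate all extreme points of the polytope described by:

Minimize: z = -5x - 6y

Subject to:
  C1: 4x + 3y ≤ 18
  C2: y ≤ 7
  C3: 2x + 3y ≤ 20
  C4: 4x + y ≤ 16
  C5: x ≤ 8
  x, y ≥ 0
Each vertex is the intersection of two constraint boundaries that also satisfies all remaining constraints:
  x = 0 and y = 0 → (0, 0)
  4x + y = 16 and y = 0 → (4, 0)
  4x + 3y = 18 and 4x + y = 16 → (3.75, 1)
  4x + 3y = 18 and x = 0 → (0, 6)

Vertices: (0, 0), (4, 0), (3.75, 1), (0, 6)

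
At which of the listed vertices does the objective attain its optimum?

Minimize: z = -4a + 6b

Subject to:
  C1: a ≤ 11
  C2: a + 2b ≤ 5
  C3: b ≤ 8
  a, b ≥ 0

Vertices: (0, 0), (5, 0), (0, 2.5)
Evaluating z = -4a + 6b at each vertex:
  (0, 0): z = 0
  (5, 0): z = -20
  (0, 2.5): z = 15

The smallest value is z = -20, attained at (5, 0).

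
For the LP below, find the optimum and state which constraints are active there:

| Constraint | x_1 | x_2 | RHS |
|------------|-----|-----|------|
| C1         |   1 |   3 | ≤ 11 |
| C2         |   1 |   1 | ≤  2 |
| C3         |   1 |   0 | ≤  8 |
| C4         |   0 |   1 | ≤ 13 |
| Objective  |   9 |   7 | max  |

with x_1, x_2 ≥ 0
Optimal: x_1 = 2, x_2 = 0
Slack at optimum:
  C1: slack = 9
  C2: slack = 0 (binding)
  C3: slack = 6
  C4: slack = 13
  x_1 ≥ 0: x_1 = 2
  x_2 ≥ 0: x_2 = 0 (binding)
Binding constraints: C2, x_2 ≥ 0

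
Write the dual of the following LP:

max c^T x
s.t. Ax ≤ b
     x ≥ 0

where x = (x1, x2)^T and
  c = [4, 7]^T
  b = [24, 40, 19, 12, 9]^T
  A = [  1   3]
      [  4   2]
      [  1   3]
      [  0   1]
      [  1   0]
Minimize: z = 24y1 + 40y2 + 19y3 + 12y4 + 9y5

Subject to:
  C1: -y1 - 4y2 - y3 - y5 ≤ -4
  C2: -3y1 - 2y2 - 3y3 - y4 ≤ -7
  y1, y2, y3, y4, y5 ≥ 0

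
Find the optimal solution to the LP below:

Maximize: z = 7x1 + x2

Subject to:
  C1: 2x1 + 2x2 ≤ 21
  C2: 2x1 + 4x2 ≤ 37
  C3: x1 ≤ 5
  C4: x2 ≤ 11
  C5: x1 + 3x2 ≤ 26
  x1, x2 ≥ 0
x1 = 5, x2 = 5.5, z = 40.5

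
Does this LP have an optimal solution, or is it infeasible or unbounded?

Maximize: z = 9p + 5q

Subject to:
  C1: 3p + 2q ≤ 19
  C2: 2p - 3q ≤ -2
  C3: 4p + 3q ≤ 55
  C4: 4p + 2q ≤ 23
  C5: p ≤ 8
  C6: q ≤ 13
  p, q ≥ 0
The point (4, 3.5) satisfies every constraint, so the LP is feasible; the constraints give p ≤ 8 and q ≤ 13, which with p, q ≥ 0 keep the feasible region inside a bounded box. A feasible, bounded LP attains a finite optimum at a vertex.

Evaluating z = 9p + 5q at each vertex:
  (0, 0.6667): z = 3.333
  (4.062, 3.375): z = 53.44
  (4, 3.5): z = 53.5
  (0, 9.5): z = 47.5

The LP has an optimal solution: (4, 3.5) with z = 53.5.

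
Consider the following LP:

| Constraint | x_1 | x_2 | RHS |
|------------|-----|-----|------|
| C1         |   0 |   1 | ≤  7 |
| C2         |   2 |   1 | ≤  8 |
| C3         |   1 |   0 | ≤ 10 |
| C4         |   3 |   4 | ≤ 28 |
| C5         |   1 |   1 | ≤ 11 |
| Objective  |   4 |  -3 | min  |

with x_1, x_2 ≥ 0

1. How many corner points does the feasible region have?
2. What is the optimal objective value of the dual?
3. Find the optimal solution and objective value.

1. 4
2. -21 (by strong duality, equal to the primal optimum)
3. x_1 = 0, x_2 = 7, z = -21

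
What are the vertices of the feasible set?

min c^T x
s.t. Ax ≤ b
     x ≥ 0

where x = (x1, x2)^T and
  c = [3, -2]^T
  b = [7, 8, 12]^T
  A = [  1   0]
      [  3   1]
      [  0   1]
Each vertex is the intersection of two constraint boundaries that also satisfies all remaining constraints:
  x1 = 0 and x2 = 0 → (0, 0)
  3x1 + x2 = 8 and x2 = 0 → (2.667, 0)
  3x1 + x2 = 8 and x1 = 0 → (0, 8)

Vertices: (0, 0), (2.667, 0), (0, 8)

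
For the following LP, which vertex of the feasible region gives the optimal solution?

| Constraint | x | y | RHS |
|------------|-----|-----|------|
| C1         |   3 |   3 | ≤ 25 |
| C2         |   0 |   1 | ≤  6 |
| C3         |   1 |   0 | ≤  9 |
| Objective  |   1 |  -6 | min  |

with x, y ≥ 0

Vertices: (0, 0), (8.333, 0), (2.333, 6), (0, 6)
Evaluating z = x - 6y at each vertex:
  (0, 0): z = 0
  (8.333, 0): z = 8.333
  (2.333, 6): z = -33.67
  (0, 6): z = -36

The smallest value is z = -36, attained at (0, 6).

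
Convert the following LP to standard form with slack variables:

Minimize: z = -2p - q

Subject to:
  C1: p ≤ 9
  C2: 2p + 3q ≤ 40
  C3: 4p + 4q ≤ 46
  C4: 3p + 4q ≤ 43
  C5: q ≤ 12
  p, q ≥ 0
min z = -2p - q

s.t.
  p + s1 = 9
  2p + 3q + s2 = 40
  4p + 4q + s3 = 46
  3p + 4q + s4 = 43
  q + s5 = 12
  p, q, s1, s2, s3, s4, s5 ≥ 0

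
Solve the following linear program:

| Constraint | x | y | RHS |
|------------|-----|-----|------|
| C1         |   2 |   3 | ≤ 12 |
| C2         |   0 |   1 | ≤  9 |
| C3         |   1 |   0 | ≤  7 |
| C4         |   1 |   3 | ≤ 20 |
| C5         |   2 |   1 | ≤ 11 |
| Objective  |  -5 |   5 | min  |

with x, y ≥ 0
x = 5.5, y = 0, z = -27.5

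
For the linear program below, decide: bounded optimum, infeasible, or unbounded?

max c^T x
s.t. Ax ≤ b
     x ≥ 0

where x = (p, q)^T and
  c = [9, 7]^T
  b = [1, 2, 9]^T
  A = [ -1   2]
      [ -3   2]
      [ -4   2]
Feasible point: (0, 0) satisfies every constraint, so the LP is feasible.
Direction d = (1, 0): for each constraint row a, a·d ≤ 0 —
  (-1)(1) + (2)(0) = -1 ≤ 0
  (-3)(1) + (2)(0) = -3 ≤ 0
  (-4)(1) + (2)(0) = -4 ≤ 0
and d ≥ 0, so (0, 0) + t·d stays feasible for every t ≥ 0. Along this ray z = 9p + 7q changes by 9 per unit t, so z → +∞.

Unbounded — the objective can increase without bound over the feasible region.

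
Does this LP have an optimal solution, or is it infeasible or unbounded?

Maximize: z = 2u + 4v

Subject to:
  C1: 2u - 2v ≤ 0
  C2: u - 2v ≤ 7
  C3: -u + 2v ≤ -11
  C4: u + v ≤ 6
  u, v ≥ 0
C2 requires u - 2v ≤ 7, while C3 (-u + 2v ≤ -11) is equivalent to u - 2v ≥ 11. Together they would need 11 ≤ u - 2v ≤ 7, which is impossible since 11 > 7. No point satisfies all constraints.

The feasible region is empty; the LP is infeasible.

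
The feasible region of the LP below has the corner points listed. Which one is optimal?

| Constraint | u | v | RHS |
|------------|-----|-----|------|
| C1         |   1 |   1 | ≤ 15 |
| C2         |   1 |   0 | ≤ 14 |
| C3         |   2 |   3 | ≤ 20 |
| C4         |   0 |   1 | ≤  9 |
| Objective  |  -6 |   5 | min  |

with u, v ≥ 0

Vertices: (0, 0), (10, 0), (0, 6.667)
Evaluating z = -6u + 5v at each vertex:
  (0, 0): z = 0
  (10, 0): z = -60
  (0, 6.667): z = 33.33

The smallest value is z = -60, attained at (10, 0).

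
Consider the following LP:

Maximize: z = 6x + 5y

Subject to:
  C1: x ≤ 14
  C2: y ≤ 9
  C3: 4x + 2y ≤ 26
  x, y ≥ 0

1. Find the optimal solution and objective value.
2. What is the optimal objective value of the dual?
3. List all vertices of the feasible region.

1. x = 2, y = 9, z = 57
2. 57 (by strong duality, equal to the primal optimum)
3. (0, 0), (6.5, 0), (2, 9), (0, 9)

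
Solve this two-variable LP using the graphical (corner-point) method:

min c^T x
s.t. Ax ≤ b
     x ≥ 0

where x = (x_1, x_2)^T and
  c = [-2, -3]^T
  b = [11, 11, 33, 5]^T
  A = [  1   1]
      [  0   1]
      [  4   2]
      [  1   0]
x_1 = 0, x_2 = 11, z = -33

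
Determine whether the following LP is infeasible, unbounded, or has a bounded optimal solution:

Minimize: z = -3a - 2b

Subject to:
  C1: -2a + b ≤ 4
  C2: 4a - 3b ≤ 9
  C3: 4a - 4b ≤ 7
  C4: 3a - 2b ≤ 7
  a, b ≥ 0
Feasible point: (0, 0) satisfies every constraint, so the LP is feasible.
Direction d = (1, 2): for each constraint row a, a·d ≤ 0 —
  (-2)(1) + (1)(2) = 0 ≤ 0
  (4)(1) + (-3)(2) = -2 ≤ 0
  (4)(1) + (-4)(2) = -4 ≤ 0
  (3)(1) + (-2)(2) = -1 ≤ 0
and d ≥ 0, so (0, 0) + t·d stays feasible for every t ≥ 0. Along this ray z = -3a - 2b changes by -7 per unit t, so z → −∞.

Unbounded — the objective can decrease without bound over the feasible region.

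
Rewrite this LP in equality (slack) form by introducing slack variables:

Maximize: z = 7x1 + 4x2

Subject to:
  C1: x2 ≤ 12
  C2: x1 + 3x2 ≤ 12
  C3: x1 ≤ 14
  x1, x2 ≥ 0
max z = 7x1 + 4x2

s.t.
  x2 + s1 = 12
  x1 + 3x2 + s2 = 12
  x1 + s3 = 14
  x1, x2, s1, s2, s3 ≥ 0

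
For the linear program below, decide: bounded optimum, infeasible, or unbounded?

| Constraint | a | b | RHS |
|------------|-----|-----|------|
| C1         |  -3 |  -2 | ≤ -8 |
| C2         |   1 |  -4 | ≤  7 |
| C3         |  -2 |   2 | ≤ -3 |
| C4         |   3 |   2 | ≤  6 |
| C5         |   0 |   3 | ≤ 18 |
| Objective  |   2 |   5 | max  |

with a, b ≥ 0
C4 requires 3a + 2b ≤ 6, while C1 (-3a - 2b ≤ -8) is equivalent to 3a + 2b ≥ 8. Together they would need 8 ≤ 3a + 2b ≤ 6, which is impossible since 8 > 6. No point satisfies all constraints.

Infeasible: no point satisfies all constraints simultaneously.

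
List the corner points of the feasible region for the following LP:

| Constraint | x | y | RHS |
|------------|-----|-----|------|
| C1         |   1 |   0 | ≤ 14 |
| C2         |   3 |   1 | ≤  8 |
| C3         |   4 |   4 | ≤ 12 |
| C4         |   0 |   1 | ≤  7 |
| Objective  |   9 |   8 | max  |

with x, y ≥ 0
Each vertex is the intersection of two constraint boundaries that also satisfies all remaining constraints:
  x = 0 and y = 0 → (0, 0)
  3x + y = 8 and y = 0 → (2.667, 0)
  3x + y = 8 and 4x + 4y = 12 → (2.5, 0.5)
  4x + 4y = 12 and x = 0 → (0, 3)

Vertices: (0, 0), (2.667, 0), (2.5, 0.5), (0, 3)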